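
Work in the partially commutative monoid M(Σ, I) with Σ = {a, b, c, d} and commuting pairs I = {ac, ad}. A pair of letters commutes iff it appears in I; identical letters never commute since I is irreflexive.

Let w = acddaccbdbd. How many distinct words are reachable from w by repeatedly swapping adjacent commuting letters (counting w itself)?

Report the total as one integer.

drop 0:a onto floor
drop 1:c onto floor
drop 2:d onto {1:c}
drop 3:d onto {2:d}
drop 4:a onto {0:a}
drop 5:c onto {3:d}
drop 6:c onto {5:c}
drop 7:b onto {4:a, 6:c}
drop 8:d onto {7:b}
drop 9:b onto {8:d}
drop 10:d onto {9:b}
ground layer = {0:a, 1:c}
drop-orders for the pieces not yet dropped (sum over which currently-grounded one goes next):
  1 to go: {10} 1
  2 to go: {9,10} 1
  3 to go: {8,9,10} 1
  4 to go: {7,8,9,10} 1
  5 to go: {4,7,8,9,10} 1  {6,7,8,9,10} 1
  6 to go: {0,4,7,8,9,10} 1  {4,6,7,8,9,10} 2  {5,6,7,8,9,10} 1
  7 to go: {0,4,6,7,8,9,10} 3  {3,5,6,7,8,9,10} 1  {4,5,6,7,8,9,10} 3
  8 to go: {0,4,5,6,7,8,9,10} 6  {2,3,5,6,7,8,9,10} 1  {3,4,5,6,7,8,9,10} 4
  9 to go: {0,3,4,5,6,7,8,9,10} 10  {1,2,3,5,6,7,8,9,10} 1  {2,3,4,5,6,7,8,9,10} 5
  if 0:a drops first: 6 orders
  if 1:c drops first: 15 orders
heap linearizations: 21

21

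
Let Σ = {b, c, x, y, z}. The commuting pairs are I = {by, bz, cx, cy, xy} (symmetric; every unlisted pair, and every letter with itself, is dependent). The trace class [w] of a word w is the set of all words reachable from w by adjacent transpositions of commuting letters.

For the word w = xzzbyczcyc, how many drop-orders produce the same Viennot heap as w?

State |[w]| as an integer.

21

0(x) covers ∅
1(z) covers 0:x
2(z) covers 1:z
3(b) covers 0:x
4(y) covers 2:z
5(c) covers 2:z, 3:b
6(z) covers 4:y, 5:c
7(c) covers 6:z
8(y) covers 6:z
9(c) covers 7:c
floor of heap: 0:x
completions by unplaced set U, small U first (add the entries for U minus each lowest piece of U):
  |U|=1: {8}:1  {9}:1
  |U|=2: {7,9}:1  {8,9}:2
  |U|=3: {7,8,9}:3
  |U|=4: {6,7,8,9}:3
  |U|=5: {4,6,7,8,9}:3  {5,6,7,8,9}:3
  |U|=6: {3,5,6,7,8,9}:3  {4,5,6,7,8,9}:6
  |U|=7: {2,4,5,6,7,8,9}:6  {3,4,5,6,7,8,9}:9
  |U|=8: {1,2,4,5,6,7,8,9}:6  {2,3,4,5,6,7,8,9}:15
  start at 0(x): 21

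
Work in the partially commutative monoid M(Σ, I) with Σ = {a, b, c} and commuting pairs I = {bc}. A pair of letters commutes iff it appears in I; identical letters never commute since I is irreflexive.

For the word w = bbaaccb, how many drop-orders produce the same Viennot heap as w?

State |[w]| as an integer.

3

drop 0:b onto floor
drop 1:b onto {0:b}
drop 2:a onto {1:b}
drop 3:a onto {2:a}
drop 4:c onto {3:a}
drop 5:c onto {4:c}
drop 6:b onto {3:a}
ground layer = {0:b}
drop-orders for the pieces not yet dropped (sum over which currently-grounded one goes next):
  1 to go: {5} 1  {6} 1
  2 to go: {4,5} 1  {5,6} 2
  3 to go: {4,5,6} 3
  4 to go: {3,4,5,6} 3
  5 to go: {2,3,4,5,6} 3
  if 0:b drops first: 3 orders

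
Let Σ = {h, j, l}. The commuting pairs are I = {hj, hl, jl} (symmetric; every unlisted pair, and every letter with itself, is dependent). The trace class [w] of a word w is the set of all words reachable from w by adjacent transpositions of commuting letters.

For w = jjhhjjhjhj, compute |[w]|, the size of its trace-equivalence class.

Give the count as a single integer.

210

drop 0:j onto floor
drop 1:j onto {0:j}
drop 2:h onto floor
drop 3:h onto {2:h}
drop 4:j onto {1:j}
drop 5:j onto {4:j}
drop 6:h onto {3:h}
drop 7:j onto {5:j}
drop 8:h onto {6:h}
drop 9:j onto {7:j}
ground layer = {0:j, 2:h}
drop-orders for the pieces not yet dropped (sum over which currently-grounded one goes next):
  1 to go: {8} 1  {9} 1
  2 to go: {6,8} 1  {7,9} 1  {8,9} 2
  3 to go: {3,6,8} 1  {5,7,9} 1  {6,8,9} 3  {7,8,9} 3
  4 to go: {2,3,6,8} 1  {3,6,8,9} 4  {4,5,7,9} 1  {5,7,8,9} 4  {6,7,8,9} 6
  5 to go: {1,4,5,7,9} 1  {2,3,6,8,9} 5  {3,6,7,8,9} 10  {4,5,7,8,9} 5  {5,6,7,8,9} 10
  6 to go: {0,1,4,5,7,9} 1  {1,4,5,7,8,9} 6  {2,3,6,7,8,9} 15  {3,5,6,7,8,9} 20  {4,5,6,7,8,9} 15
  7 to go: {0,1,4,5,7,8,9} 7  {1,4,5,6,7,8,9} 21  {2,3,5,6,7,8,9} 35  {3,4,5,6,7,8,9} 35
  8 to go: {0,1,4,5,6,7,8,9} 28  {1,3,4,5,6,7,8,9} 56  {2,3,4,5,6,7,8,9} 70
  if 0:j drops first: 126 orders
  if 2:h drops first: 84 orders
heap linearizations: 210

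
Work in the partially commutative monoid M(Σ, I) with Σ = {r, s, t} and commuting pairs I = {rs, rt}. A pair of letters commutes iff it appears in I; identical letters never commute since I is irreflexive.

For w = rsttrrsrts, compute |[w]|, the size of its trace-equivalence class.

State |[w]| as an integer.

0(r) covers ∅
1(s) covers ∅
2(t) covers 1:s
3(t) covers 2:t
4(r) covers 0:r
5(r) covers 4:r
6(s) covers 3:t
7(r) covers 5:r
8(t) covers 6:s
9(s) covers 8:t
floor of heap: 0:r, 1:s
completions by unplaced set U, small U first (add the entries for U minus each lowest piece of U):
  |U|=1: {7}:1  {9}:1
  |U|=2: {5,7}:1  {7,9}:2  {8,9}:1
  |U|=3: {4,5,7}:1  {5,7,9}:3  {6,8,9}:1  {7,8,9}:3
  |U|=4: {0,4,5,7}:1  {3,6,8,9}:1  {4,5,7,9}:4  {5,7,8,9}:6  {6,7,8,9}:4
  |U|=5: {0,4,5,7,9}:5  {2,3,6,8,9}:1  {3,6,7,8,9}:5  {4,5,7,8,9}:10  {5,6,7,8,9}:10
  |U|=6: {0,4,5,7,8,9}:15  {1,2,3,6,8,9}:1  {2,3,6,7,8,9}:6  {3,5,6,7,8,9}:15  {4,5,6,7,8,9}:20
  |U|=7: {0,4,5,6,7,8,9}:35  {1,2,3,6,7,8,9}:7  {2,3,5,6,7,8,9}:21  {3,4,5,6,7,8,9}:35
  |U|=8: {0,3,4,5,6,7,8,9}:70  {1,2,3,5,6,7,8,9}:28  {2,3,4,5,6,7,8,9}:56
  start at 0(r): 84
  start at 1(s): 126
sum over floor = 210

210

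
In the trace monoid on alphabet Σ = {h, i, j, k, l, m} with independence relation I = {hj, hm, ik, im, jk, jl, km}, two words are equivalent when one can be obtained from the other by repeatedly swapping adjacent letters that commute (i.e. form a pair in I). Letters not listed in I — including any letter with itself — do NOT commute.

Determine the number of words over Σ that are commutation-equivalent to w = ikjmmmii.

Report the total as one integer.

0(i) covers ∅
1(k) covers ∅
2(j) covers 0:i
3(m) covers 2:j
4(m) covers 3:m
5(m) covers 4:m
6(i) covers 2:j
7(i) covers 6:i
floor of heap: 0:i, 1:k
completions by unplaced set U, small U first (add the entries for U minus each lowest piece of U):
  |U|=1: {1}:1  {5}:1  {7}:1
  |U|=2: {1,5}:2  {1,7}:2  {4,5}:1  {5,7}:2  {6,7}:1
  |U|=3: {1,4,5}:3  {1,5,7}:6  {1,6,7}:3  {3,4,5}:1  {4,5,7}:3  {5,6,7}:3
  |U|=4: {1,3,4,5}:4  {1,4,5,7}:12  {1,5,6,7}:12  {3,4,5,7}:4  {4,5,6,7}:6
  |U|=5: {1,3,4,5,7}:20  {1,4,5,6,7}:30  {3,4,5,6,7}:10
  |U|=6: {1,3,4,5,6,7}:60  {2,3,4,5,6,7}:10
  start at 0(i): 70
  start at 1(k): 10
sum over floor = 80

80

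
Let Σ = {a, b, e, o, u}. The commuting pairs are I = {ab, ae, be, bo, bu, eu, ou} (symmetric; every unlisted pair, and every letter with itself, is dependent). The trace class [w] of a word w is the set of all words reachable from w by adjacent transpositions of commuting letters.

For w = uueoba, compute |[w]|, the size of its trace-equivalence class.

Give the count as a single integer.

36

drop 0:u onto floor
drop 1:u onto {0:u}
drop 2:e onto floor
drop 3:o onto {2:e}
drop 4:b onto floor
drop 5:a onto {1:u, 3:o}
ground layer = {0:u, 2:e, 4:b}
drop-orders for the pieces not yet dropped (sum over which currently-grounded one goes next):
  1 to go: {4} 1  {5} 1
  2 to go: {1,5} 1  {3,5} 1  {4,5} 2
  3 to go: {0,1,5} 1  {1,3,5} 2  {1,4,5} 3  {2,3,5} 1  {3,4,5} 3
  4 to go: {0,1,3,5} 3  {0,1,4,5} 4  {1,2,3,5} 3  {1,3,4,5} 8  {2,3,4,5} 4
  if 0:u drops first: 15 orders
  if 2:e drops first: 15 orders
  if 4:b drops first: 6 orders
heap linearizations: 36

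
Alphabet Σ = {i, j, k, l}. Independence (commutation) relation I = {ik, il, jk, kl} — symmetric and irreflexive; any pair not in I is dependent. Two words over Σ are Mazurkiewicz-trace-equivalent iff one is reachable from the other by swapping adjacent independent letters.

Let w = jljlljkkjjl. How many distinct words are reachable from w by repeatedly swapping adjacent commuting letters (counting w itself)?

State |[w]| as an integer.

55

piece 0:j — minimal
piece 1:l rests on {0:j}
piece 2:j rests on {1:l}
piece 3:l rests on {2:j}
piece 4:l rests on {3:l}
piece 5:j rests on {4:l}
piece 6:k — minimal
piece 7:k rests on {6:k}
piece 8:j rests on {5:j}
piece 9:j rests on {8:j}
piece 10:l rests on {9:j}
minimal pieces: {0:j, 6:k}
ways to finish when only these pieces remain (= sum over removing one remaining piece with nothing left below it):
  1 left: {7}→1  {10}→1
  2 left: {6,7}→1  {7,10}→2  {9,10}→1
  3 left: {6,7,10}→3  {7,9,10}→3  {8,9,10}→1
  4 left: {5,8,9,10}→1  {6,7,9,10}→6  {7,8,9,10}→4
  5 left: {4,5,8,9,10}→1  {5,7,8,9,10}→5  {6,7,8,9,10}→10
  6 left: {3,4,5,8,9,10}→1  {4,5,7,8,9,10}→6  {5,6,7,8,9,10}→15
  7 left: {2,3,4,5,8,9,10}→1  {3,4,5,7,8,9,10}→7  {4,5,6,7,8,9,10}→21
  8 left: {1,2,3,4,5,8,9,10}→1  {2,3,4,5,7,8,9,10}→8  {3,4,5,6,7,8,9,10}→28
  9 left: {0,1,2,3,4,5,8,9,10}→1  {1,2,3,4,5,7,8,9,10}→9  {2,3,4,5,6,7,8,9,10}→36
  placing 0:j first → 45 extensions
  placing 6:k first → 10 extensions
total linear extensions = 55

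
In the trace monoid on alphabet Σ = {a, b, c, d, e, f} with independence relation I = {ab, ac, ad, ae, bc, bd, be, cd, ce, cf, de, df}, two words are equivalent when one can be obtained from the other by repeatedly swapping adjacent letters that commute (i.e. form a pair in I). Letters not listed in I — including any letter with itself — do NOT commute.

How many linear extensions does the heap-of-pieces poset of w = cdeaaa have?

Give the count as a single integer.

#0=c has no predecessor
#1=d has no predecessor
#2=e has no predecessor
#3=a has no predecessor
#4=a depends on [3:a]
#5=a depends on [4:a]
sources: [0:c, 1:d, 2:e, 3:a]
N(rest) = Σ N(rest − s) over sources s of rest; N(one piece) = 1:
  size 1 → [0]=1  [1]=1  [2]=1  [5]=1
  size 2 → [0,1]=2  [0,2]=2  [0,5]=2  [1,2]=2  [1,5]=2  [2,5]=2  [4,5]=1
  size 3 → [0,1,2]=6  [0,1,5]=6  [0,2,5]=6  [0,4,5]=3  [1,2,5]=6  [1,4,5]=3  [2,4,5]=3  [3,4,5]=1
  size 4 → [0,1,2,5]=24  [0,1,4,5]=12  [0,2,4,5]=12  [0,3,4,5]=4  [1,2,4,5]=12  [1,3,4,5]=4  [2,3,4,5]=4
  first=0(c) contributes 20
  first=1(d) contributes 20
  first=2(e) contributes 20
  first=3(a) contributes 60
|[w]| = 120

120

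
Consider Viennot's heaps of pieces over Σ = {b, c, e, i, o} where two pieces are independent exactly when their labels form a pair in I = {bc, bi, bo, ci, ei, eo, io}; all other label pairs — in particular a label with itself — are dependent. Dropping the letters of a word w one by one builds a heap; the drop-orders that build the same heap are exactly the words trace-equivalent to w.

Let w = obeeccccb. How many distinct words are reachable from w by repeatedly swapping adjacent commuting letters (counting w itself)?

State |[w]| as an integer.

21

#0=o has no predecessor
#1=b has no predecessor
#2=e depends on [1:b]
#3=e depends on [2:e]
#4=c depends on [0:o, 3:e]
#5=c depends on [4:c]
#6=c depends on [5:c]
#7=c depends on [6:c]
#8=b depends on [3:e]
sources: [0:o, 1:b]
N(rest) = Σ N(rest − s) over sources s of rest; N(one piece) = 1:
  size 1 → [7]=1  [8]=1
  size 2 → [6,7]=1  [7,8]=2
  size 3 → [5,6,7]=1  [6,7,8]=3
  size 4 → [4,5,6,7]=1  [5,6,7,8]=4
  size 5 → [0,4,5,6,7]=1  [4,5,6,7,8]=5
  size 6 → [0,4,5,6,7,8]=6  [3,4,5,6,7,8]=5
  size 7 → [0,3,4,5,6,7,8]=11  [2,3,4,5,6,7,8]=5
  first=0(o) contributes 5
  first=1(b) contributes 16
|[w]| = 21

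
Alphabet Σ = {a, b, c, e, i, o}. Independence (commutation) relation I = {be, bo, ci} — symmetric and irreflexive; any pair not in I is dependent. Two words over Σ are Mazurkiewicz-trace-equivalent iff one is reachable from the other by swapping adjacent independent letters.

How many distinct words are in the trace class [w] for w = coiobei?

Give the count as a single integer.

drop 0:c onto floor
drop 1:o onto {0:c}
drop 2:i onto {1:o}
drop 3:o onto {2:i}
drop 4:b onto {2:i}
drop 5:e onto {3:o}
drop 6:i onto {4:b, 5:e}
ground layer = {0:c}
drop-orders for the pieces not yet dropped (sum over which currently-grounded one goes next):
  1 to go: {6} 1
  2 to go: {4,6} 1  {5,6} 1
  3 to go: {3,5,6} 1  {4,5,6} 2
  4 to go: {3,4,5,6} 3
  5 to go: {2,3,4,5,6} 3
  if 0:c drops first: 3 orders

3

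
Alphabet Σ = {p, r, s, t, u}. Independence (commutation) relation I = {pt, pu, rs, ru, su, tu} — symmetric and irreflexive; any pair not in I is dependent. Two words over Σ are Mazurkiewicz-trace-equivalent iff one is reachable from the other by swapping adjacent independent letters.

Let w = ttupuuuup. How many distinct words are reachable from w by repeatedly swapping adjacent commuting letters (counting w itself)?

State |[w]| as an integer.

756

piece 0:t — minimal
piece 1:t rests on {0:t}
piece 2:u — minimal
piece 3:p — minimal
piece 4:u rests on {2:u}
piece 5:u rests on {4:u}
piece 6:u rests on {5:u}
piece 7:u rests on {6:u}
piece 8:p rests on {3:p}
minimal pieces: {0:t, 2:u, 3:p}
ways to finish when only these pieces remain (= sum over removing one remaining piece with nothing left below it):
  1 left: {1}→1  {7}→1  {8}→1
  2 left: {0,1}→1  {1,7}→2  {1,8}→2  {3,8}→1  {6,7}→1  {7,8}→2
  3 left: {0,1,7}→3  {0,1,8}→3  {1,3,8}→3  {1,6,7}→3  {1,7,8}→6  {3,7,8}→3  {5,6,7}→1  {6,7,8}→3
  4 left: {0,1,3,8}→6  {0,1,6,7}→6  {0,1,7,8}→12  {1,3,7,8}→12  {1,5,6,7}→4  {1,6,7,8}→12  {3,6,7,8}→6  {4,5,6,7}→1  {5,6,7,8}→4
  5 left: {0,1,3,7,8}→30  {0,1,5,6,7}→10  {0,1,6,7,8}→30  {1,3,6,7,8}→30  {1,4,5,6,7}→5  {1,5,6,7,8}→20  {2,4,5,6,7}→1  {3,5,6,7,8}→10  {4,5,6,7,8}→5
  6 left: {0,1,3,6,7,8}→90  {0,1,4,5,6,7}→15  {0,1,5,6,7,8}→60  {1,2,4,5,6,7}→6  {1,3,5,6,7,8}→60  {1,4,5,6,7,8}→30  {2,4,5,6,7,8}→6  {3,4,5,6,7,8}→15
  7 left: {0,1,2,4,5,6,7}→21  {0,1,3,5,6,7,8}→210  {0,1,4,5,6,7,8}→105  {1,2,4,5,6,7,8}→42  {1,3,4,5,6,7,8}→105  {2,3,4,5,6,7,8}→21
  placing 0:t first → 168 extensions
  placing 2:u first → 420 extensions
  placing 3:p first → 168 extensions
total linear extensions = 756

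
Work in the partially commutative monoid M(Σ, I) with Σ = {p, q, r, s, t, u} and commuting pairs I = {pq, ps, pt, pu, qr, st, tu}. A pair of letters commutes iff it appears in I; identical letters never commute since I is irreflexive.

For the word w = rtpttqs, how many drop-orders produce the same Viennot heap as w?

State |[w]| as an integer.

piece 0:r — minimal
piece 1:t rests on {0:r}
piece 2:p rests on {0:r}
piece 3:t rests on {1:t}
piece 4:t rests on {3:t}
piece 5:q rests on {4:t}
piece 6:s rests on {5:q}
minimal pieces: {0:r}
ways to finish when only these pieces remain (= sum over removing one remaining piece with nothing left below it):
  1 left: {2}→1  {6}→1
  2 left: {2,6}→2  {5,6}→1
  3 left: {2,5,6}→3  {4,5,6}→1
  4 left: {2,4,5,6}→4  {3,4,5,6}→1
  5 left: {1,3,4,5,6}→1  {2,3,4,5,6}→5
  placing 0:r first → 6 extensions

6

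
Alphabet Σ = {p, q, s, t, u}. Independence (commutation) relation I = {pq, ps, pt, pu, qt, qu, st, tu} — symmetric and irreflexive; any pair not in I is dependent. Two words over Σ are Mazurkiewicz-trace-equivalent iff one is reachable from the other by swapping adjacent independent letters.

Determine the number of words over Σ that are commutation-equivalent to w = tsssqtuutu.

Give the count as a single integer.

0(t) covers ∅
1(s) covers ∅
2(s) covers 1:s
3(s) covers 2:s
4(q) covers 3:s
5(t) covers 0:t
6(u) covers 3:s
7(u) covers 6:u
8(t) covers 5:t
9(u) covers 7:u
floor of heap: 0:t, 1:s
completions by unplaced set U, small U first (add the entries for U minus each lowest piece of U):
  |U|=1: {4}:1  {8}:1  {9}:1
  |U|=2: {4,8}:2  {4,9}:2  {5,8}:1  {7,9}:1  {8,9}:2
  |U|=3: {0,5,8}:1  {4,5,8}:3  {4,7,9}:3  {4,8,9}:6  {5,8,9}:3  {6,7,9}:1  {7,8,9}:3
  |U|=4: {0,4,5,8}:4  {0,5,8,9}:4  {4,5,8,9}:12  {4,6,7,9}:4  {4,7,8,9}:12  {5,7,8,9}:6  {6,7,8,9}:4
  |U|=5: {0,4,5,8,9}:20  {0,5,7,8,9}:10  {3,4,6,7,9}:4  {4,5,7,8,9}:30  {4,6,7,8,9}:20  {5,6,7,8,9}:10
  |U|=6: {0,4,5,7,8,9}:60  {0,5,6,7,8,9}:20  {2,3,4,6,7,9}:4  {3,4,6,7,8,9}:24  {4,5,6,7,8,9}:60
  |U|=7: {0,4,5,6,7,8,9}:140  {1,2,3,4,6,7,9}:4  {2,3,4,6,7,8,9}:28  {3,4,5,6,7,8,9}:84
  |U|=8: {0,3,4,5,6,7,8,9}:224  {1,2,3,4,6,7,8,9}:32  {2,3,4,5,6,7,8,9}:112
  start at 0(t): 144
  start at 1(s): 336
sum over floor = 480

480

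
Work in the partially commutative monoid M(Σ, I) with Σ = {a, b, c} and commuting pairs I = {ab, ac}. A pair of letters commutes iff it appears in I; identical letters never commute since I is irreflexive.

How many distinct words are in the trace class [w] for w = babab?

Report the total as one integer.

drop 0:b onto floor
drop 1:a onto floor
drop 2:b onto {0:b}
drop 3:a onto {1:a}
drop 4:b onto {2:b}
ground layer = {0:b, 1:a}
drop-orders for the pieces not yet dropped (sum over which currently-grounded one goes next):
  1 to go: {3} 1  {4} 1
  2 to go: {1,3} 1  {2,4} 1  {3,4} 2
  3 to go: {0,2,4} 1  {1,3,4} 3  {2,3,4} 3
  if 0:b drops first: 6 orders
  if 1:a drops first: 4 orders
heap linearizations: 10

10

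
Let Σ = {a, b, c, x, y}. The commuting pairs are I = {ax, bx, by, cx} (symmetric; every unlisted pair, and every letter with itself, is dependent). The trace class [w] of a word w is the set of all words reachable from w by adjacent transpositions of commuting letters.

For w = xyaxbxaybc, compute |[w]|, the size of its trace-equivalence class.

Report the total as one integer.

25

#0=x has no predecessor
#1=y depends on [0:x]
#2=a depends on [1:y]
#3=x depends on [1:y]
#4=b depends on [2:a]
#5=x depends on [3:x]
#6=a depends on [4:b]
#7=y depends on [5:x, 6:a]
#8=b depends on [6:a]
#9=c depends on [7:y, 8:b]
sources: [0:x]
N(rest) = Σ N(rest − s) over sources s of rest; N(one piece) = 1:
  size 1 → [9]=1
  size 2 → [7,9]=1  [8,9]=1
  size 3 → [5,7,9]=1  [7,8,9]=2
  size 4 → [3,5,7,9]=1  [5,7,8,9]=3  [6,7,8,9]=2
  size 5 → [3,5,7,8,9]=4  [4,6,7,8,9]=2  [5,6,7,8,9]=5
  size 6 → [2,4,6,7,8,9]=2  [3,5,6,7,8,9]=9  [4,5,6,7,8,9]=7
  size 7 → [2,4,5,6,7,8,9]=9  [3,4,5,6,7,8,9]=16
  size 8 → [2,3,4,5,6,7,8,9]=25
  first=0(x) contributes 25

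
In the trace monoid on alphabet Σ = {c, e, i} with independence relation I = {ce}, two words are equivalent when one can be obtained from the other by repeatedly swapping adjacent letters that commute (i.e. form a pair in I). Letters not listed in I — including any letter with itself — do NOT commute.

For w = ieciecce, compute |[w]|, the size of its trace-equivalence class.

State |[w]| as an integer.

drop 0:i onto floor
drop 1:e onto {0:i}
drop 2:c onto {0:i}
drop 3:i onto {1:e, 2:c}
drop 4:e onto {3:i}
drop 5:c onto {3:i}
drop 6:c onto {5:c}
drop 7:e onto {4:e}
ground layer = {0:i}
drop-orders for the pieces not yet dropped (sum over which currently-grounded one goes next):
  1 to go: {6} 1  {7} 1
  2 to go: {4,7} 1  {5,6} 1  {6,7} 2
  3 to go: {4,6,7} 3  {5,6,7} 3
  4 to go: {4,5,6,7} 6
  5 to go: {3,4,5,6,7} 6
  6 to go: {1,3,4,5,6,7} 6  {2,3,4,5,6,7} 6
  if 0:i drops first: 12 orders

12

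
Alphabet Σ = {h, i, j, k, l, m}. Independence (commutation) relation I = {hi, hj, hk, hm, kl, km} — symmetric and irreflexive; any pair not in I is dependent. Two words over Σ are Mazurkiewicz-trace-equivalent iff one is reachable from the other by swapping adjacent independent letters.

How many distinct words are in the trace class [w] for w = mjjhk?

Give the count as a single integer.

piece 0:m — minimal
piece 1:j rests on {0:m}
piece 2:j rests on {1:j}
piece 3:h — minimal
piece 4:k rests on {2:j}
minimal pieces: {0:m, 3:h}
ways to finish when only these pieces remain (= sum over removing one remaining piece with nothing left below it):
  1 left: {3}→1  {4}→1
  2 left: {2,4}→1  {3,4}→2
  3 left: {1,2,4}→1  {2,3,4}→3
  placing 0:m first → 4 extensions
  placing 3:h first → 1 extensions
total linear extensions = 5

5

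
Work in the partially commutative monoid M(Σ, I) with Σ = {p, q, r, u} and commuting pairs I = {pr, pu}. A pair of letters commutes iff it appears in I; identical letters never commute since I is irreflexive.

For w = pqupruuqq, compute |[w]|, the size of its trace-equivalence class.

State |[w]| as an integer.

piece 0:p — minimal
piece 1:q rests on {0:p}
piece 2:u rests on {1:q}
piece 3:p rests on {1:q}
piece 4:r rests on {2:u}
piece 5:u rests on {4:r}
piece 6:u rests on {5:u}
piece 7:q rests on {3:p, 6:u}
piece 8:q rests on {7:q}
minimal pieces: {0:p}
ways to finish when only these pieces remain (= sum over removing one remaining piece with nothing left below it):
  1 left: {8}→1
  2 left: {7,8}→1
  3 left: {3,7,8}→1  {6,7,8}→1
  4 left: {3,6,7,8}→2  {5,6,7,8}→1
  5 left: {3,5,6,7,8}→3  {4,5,6,7,8}→1
  6 left: {2,4,5,6,7,8}→1  {3,4,5,6,7,8}→4
  7 left: {2,3,4,5,6,7,8}→5
  placing 0:p first → 5 extensions

5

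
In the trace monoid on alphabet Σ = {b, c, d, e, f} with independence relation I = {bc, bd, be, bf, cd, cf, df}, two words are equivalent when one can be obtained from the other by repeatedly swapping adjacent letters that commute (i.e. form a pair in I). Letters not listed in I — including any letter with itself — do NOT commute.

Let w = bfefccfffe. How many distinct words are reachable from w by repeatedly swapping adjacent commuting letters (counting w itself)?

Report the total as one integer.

piece 0:b — minimal
piece 1:f — minimal
piece 2:e rests on {1:f}
piece 3:f rests on {2:e}
piece 4:c rests on {2:e}
piece 5:c rests on {4:c}
piece 6:f rests on {3:f}
piece 7:f rests on {6:f}
piece 8:f rests on {7:f}
piece 9:e rests on {5:c, 8:f}
minimal pieces: {0:b, 1:f}
ways to finish when only these pieces remain (= sum over removing one remaining piece with nothing left below it):
  1 left: {0}→1  {9}→1
  2 left: {0,9}→2  {5,9}→1  {8,9}→1
  3 left: {0,5,9}→3  {0,8,9}→3  {4,5,9}→1  {5,8,9}→2  {7,8,9}→1
  4 left: {0,4,5,9}→4  {0,5,8,9}→8  {0,7,8,9}→4  {4,5,8,9}→3  {5,7,8,9}→3  {6,7,8,9}→1
  5 left: {0,4,5,8,9}→15  {0,5,7,8,9}→15  {0,6,7,8,9}→5  {3,6,7,8,9}→1  {4,5,7,8,9}→6  {5,6,7,8,9}→4
  6 left: {0,3,6,7,8,9}→6  {0,4,5,7,8,9}→36  {0,5,6,7,8,9}→24  {3,5,6,7,8,9}→5  {4,5,6,7,8,9}→10
  7 left: {0,3,5,6,7,8,9}→35  {0,4,5,6,7,8,9}→70  {3,4,5,6,7,8,9}→15
  8 left: {0,3,4,5,6,7,8,9}→120  {2,3,4,5,6,7,8,9}→15
  placing 0:b first → 15 extensions
  placing 1:f first → 135 extensions
total linear extensions = 150

150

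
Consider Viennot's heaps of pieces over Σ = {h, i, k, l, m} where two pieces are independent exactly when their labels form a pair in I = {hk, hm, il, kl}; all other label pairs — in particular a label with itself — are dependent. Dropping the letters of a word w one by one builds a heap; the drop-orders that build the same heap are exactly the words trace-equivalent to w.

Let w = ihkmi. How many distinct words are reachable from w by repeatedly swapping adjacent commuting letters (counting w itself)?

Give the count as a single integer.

3

piece 0:i — minimal
piece 1:h rests on {0:i}
piece 2:k rests on {0:i}
piece 3:m rests on {2:k}
piece 4:i rests on {1:h, 3:m}
minimal pieces: {0:i}
ways to finish when only these pieces remain (= sum over removing one remaining piece with nothing left below it):
  1 left: {4}→1
  2 left: {1,4}→1  {3,4}→1
  3 left: {1,3,4}→2  {2,3,4}→1
  placing 0:i first → 3 extensions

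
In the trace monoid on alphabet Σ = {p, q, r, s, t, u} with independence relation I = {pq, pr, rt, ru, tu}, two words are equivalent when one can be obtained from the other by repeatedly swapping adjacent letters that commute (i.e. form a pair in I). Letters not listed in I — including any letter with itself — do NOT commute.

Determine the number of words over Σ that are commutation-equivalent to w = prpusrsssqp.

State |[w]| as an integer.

8

#0=p has no predecessor
#1=r has no predecessor
#2=p depends on [0:p]
#3=u depends on [2:p]
#4=s depends on [1:r, 3:u]
#5=r depends on [4:s]
#6=s depends on [5:r]
#7=s depends on [6:s]
#8=s depends on [7:s]
#9=q depends on [8:s]
#10=p depends on [8:s]
sources: [0:p, 1:r]
N(rest) = Σ N(rest − s) over sources s of rest; N(one piece) = 1:
  size 1 → [9]=1  [10]=1
  size 2 → [9,10]=2
  size 3 → [8,9,10]=2
  size 4 → [7,8,9,10]=2
  size 5 → [6,7,8,9,10]=2
  size 6 → [5,6,7,8,9,10]=2
  size 7 → [4,5,6,7,8,9,10]=2
  size 8 → [1,4,5,6,7,8,9,10]=2  [3,4,5,6,7,8,9,10]=2
  size 9 → [1,3,4,5,6,7,8,9,10]=4  [2,3,4,5,6,7,8,9,10]=2
  first=0(p) contributes 6
  first=1(r) contributes 2
|[w]| = 8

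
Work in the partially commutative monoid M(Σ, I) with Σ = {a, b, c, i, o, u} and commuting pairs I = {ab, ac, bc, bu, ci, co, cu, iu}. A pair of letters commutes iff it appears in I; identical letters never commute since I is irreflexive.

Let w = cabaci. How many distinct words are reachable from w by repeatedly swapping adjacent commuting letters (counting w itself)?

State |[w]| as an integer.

0(c) covers ∅
1(a) covers ∅
2(b) covers ∅
3(a) covers 1:a
4(c) covers 0:c
5(i) covers 2:b, 3:a
floor of heap: 0:c, 1:a, 2:b
completions by unplaced set U, small U first (add the entries for U minus each lowest piece of U):
  |U|=1: {4}:1  {5}:1
  |U|=2: {0,4}:1  {2,5}:1  {3,5}:1  {4,5}:2
  |U|=3: {0,4,5}:3  {1,3,5}:1  {2,3,5}:2  {2,4,5}:3  {3,4,5}:3
  |U|=4: {0,2,4,5}:6  {0,3,4,5}:6  {1,2,3,5}:3  {1,3,4,5}:4  {2,3,4,5}:8
  start at 0(c): 15
  start at 1(a): 20
  start at 2(b): 10
sum over floor = 45

45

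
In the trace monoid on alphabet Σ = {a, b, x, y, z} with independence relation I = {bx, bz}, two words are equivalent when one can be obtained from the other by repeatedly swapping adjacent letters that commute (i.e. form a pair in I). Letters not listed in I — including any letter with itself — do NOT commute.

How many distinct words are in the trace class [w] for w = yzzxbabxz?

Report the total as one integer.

12

drop 0:y onto floor
drop 1:z onto {0:y}
drop 2:z onto {1:z}
drop 3:x onto {2:z}
drop 4:b onto {0:y}
drop 5:a onto {3:x, 4:b}
drop 6:b onto {5:a}
drop 7:x onto {5:a}
drop 8:z onto {7:x}
ground layer = {0:y}
drop-orders for the pieces not yet dropped (sum over which currently-grounded one goes next):
  1 to go: {6} 1  {8} 1
  2 to go: {6,8} 2  {7,8} 1
  3 to go: {6,7,8} 3
  4 to go: {5,6,7,8} 3
  5 to go: {3,5,6,7,8} 3  {4,5,6,7,8} 3
  6 to go: {2,3,5,6,7,8} 3  {3,4,5,6,7,8} 6
  7 to go: {1,2,3,5,6,7,8} 3  {2,3,4,5,6,7,8} 9
  if 0:y drops first: 12 orders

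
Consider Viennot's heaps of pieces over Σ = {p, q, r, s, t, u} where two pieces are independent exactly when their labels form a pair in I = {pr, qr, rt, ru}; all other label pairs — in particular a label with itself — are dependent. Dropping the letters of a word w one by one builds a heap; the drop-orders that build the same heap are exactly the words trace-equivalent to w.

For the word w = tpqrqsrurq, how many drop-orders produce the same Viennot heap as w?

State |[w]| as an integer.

0(t) covers ∅
1(p) covers 0:t
2(q) covers 1:p
3(r) covers ∅
4(q) covers 2:q
5(s) covers 3:r, 4:q
6(r) covers 5:s
7(u) covers 5:s
8(r) covers 6:r
9(q) covers 7:u
floor of heap: 0:t, 3:r
completions by unplaced set U, small U first (add the entries for U minus each lowest piece of U):
  |U|=1: {8}:1  {9}:1
  |U|=2: {6,8}:1  {7,9}:1  {8,9}:2
  |U|=3: {6,8,9}:3  {7,8,9}:3
  |U|=4: {6,7,8,9}:6
  |U|=5: {5,6,7,8,9}:6
  |U|=6: {3,5,6,7,8,9}:6  {4,5,6,7,8,9}:6
  |U|=7: {2,4,5,6,7,8,9}:6  {3,4,5,6,7,8,9}:12
  |U|=8: {1,2,4,5,6,7,8,9}:6  {2,3,4,5,6,7,8,9}:18
  start at 0(t): 24
  start at 3(r): 6
sum over floor = 30

30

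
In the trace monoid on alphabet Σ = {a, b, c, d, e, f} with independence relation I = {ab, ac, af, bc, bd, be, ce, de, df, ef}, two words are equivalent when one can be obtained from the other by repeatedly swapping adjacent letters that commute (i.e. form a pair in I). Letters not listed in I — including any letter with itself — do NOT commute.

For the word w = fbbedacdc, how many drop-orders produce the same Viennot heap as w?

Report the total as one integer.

325

piece 0:f — minimal
piece 1:b rests on {0:f}
piece 2:b rests on {1:b}
piece 3:e — minimal
piece 4:d — minimal
piece 5:a rests on {3:e, 4:d}
piece 6:c rests on {0:f, 4:d}
piece 7:d rests on {5:a, 6:c}
piece 8:c rests on {7:d}
minimal pieces: {0:f, 3:e, 4:d}
ways to finish when only these pieces remain (= sum over removing one remaining piece with nothing left below it):
  1 left: {2}→1  {8}→1
  2 left: {1,2}→1  {2,8}→2  {7,8}→1
  3 left: {1,2,8}→3  {2,7,8}→3  {5,7,8}→1  {6,7,8}→1
  4 left: {1,2,7,8}→6  {2,5,7,8}→4  {2,6,7,8}→4  {3,5,7,8}→1  {5,6,7,8}→2
  5 left: {1,2,5,7,8}→10  {1,2,6,7,8}→10  {2,3,5,7,8}→5  {2,5,6,7,8}→10  {3,5,6,7,8}→3  {4,5,6,7,8}→2
  6 left: {0,1,2,6,7,8}→10  {1,2,3,5,7,8}→15  {1,2,5,6,7,8}→30  {2,3,5,6,7,8}→18  {2,4,5,6,7,8}→12  {3,4,5,6,7,8}→5
  7 left: {0,1,2,5,6,7,8}→40  {1,2,3,5,6,7,8}→63  {1,2,4,5,6,7,8}→42  {2,3,4,5,6,7,8}→35
  placing 0:f first → 140 extensions
  placing 3:e first → 82 extensions
  placing 4:d first → 103 extensions
total linear extensions = 325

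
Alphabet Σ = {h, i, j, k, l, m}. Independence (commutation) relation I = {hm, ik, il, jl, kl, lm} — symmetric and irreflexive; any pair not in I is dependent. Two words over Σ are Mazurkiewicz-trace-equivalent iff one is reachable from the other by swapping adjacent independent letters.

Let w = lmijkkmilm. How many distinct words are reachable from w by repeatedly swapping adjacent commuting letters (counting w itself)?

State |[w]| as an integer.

drop 0:l onto floor
drop 1:m onto floor
drop 2:i onto {1:m}
drop 3:j onto {2:i}
drop 4:k onto {3:j}
drop 5:k onto {4:k}
drop 6:m onto {5:k}
drop 7:i onto {6:m}
drop 8:l onto {0:l}
drop 9:m onto {7:i}
ground layer = {0:l, 1:m}
drop-orders for the pieces not yet dropped (sum over which currently-grounded one goes next):
  1 to go: {8} 1  {9} 1
  2 to go: {0,8} 1  {7,9} 1  {8,9} 2
  3 to go: {0,8,9} 3  {6,7,9} 1  {7,8,9} 3
  4 to go: {0,7,8,9} 6  {5,6,7,9} 1  {6,7,8,9} 4
  5 to go: {0,6,7,8,9} 10  {4,5,6,7,9} 1  {5,6,7,8,9} 5
  6 to go: {0,5,6,7,8,9} 15  {3,4,5,6,7,9} 1  {4,5,6,7,8,9} 6
  7 to go: {0,4,5,6,7,8,9} 21  {2,3,4,5,6,7,9} 1  {3,4,5,6,7,8,9} 7
  8 to go: {0,3,4,5,6,7,8,9} 28  {1,2,3,4,5,6,7,9} 1  {2,3,4,5,6,7,8,9} 8
  if 0:l drops first: 9 orders
  if 1:m drops first: 36 orders
heap linearizations: 45

45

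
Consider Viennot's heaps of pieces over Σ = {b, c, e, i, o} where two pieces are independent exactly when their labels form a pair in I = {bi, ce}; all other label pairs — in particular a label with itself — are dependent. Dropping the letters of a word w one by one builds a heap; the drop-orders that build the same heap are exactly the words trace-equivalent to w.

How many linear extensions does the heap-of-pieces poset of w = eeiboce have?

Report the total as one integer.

drop 0:e onto floor
drop 1:e onto {0:e}
drop 2:i onto {1:e}
drop 3:b onto {1:e}
drop 4:o onto {2:i, 3:b}
drop 5:c onto {4:o}
drop 6:e onto {4:o}
ground layer = {0:e}
drop-orders for the pieces not yet dropped (sum over which currently-grounded one goes next):
  1 to go: {5} 1  {6} 1
  2 to go: {5,6} 2
  3 to go: {4,5,6} 2
  4 to go: {2,4,5,6} 2  {3,4,5,6} 2
  5 to go: {2,3,4,5,6} 4
  if 0:e drops first: 4 orders

4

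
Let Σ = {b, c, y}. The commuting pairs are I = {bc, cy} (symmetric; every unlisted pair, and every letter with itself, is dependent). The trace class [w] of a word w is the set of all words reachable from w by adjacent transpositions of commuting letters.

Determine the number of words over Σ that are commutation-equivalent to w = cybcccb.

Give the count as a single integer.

35

0(c) covers ∅
1(y) covers ∅
2(b) covers 1:y
3(c) covers 0:c
4(c) covers 3:c
5(c) covers 4:c
6(b) covers 2:b
floor of heap: 0:c, 1:y
completions by unplaced set U, small U first (add the entries for U minus each lowest piece of U):
  |U|=1: {5}:1  {6}:1
  |U|=2: {2,6}:1  {4,5}:1  {5,6}:2
  |U|=3: {1,2,6}:1  {2,5,6}:3  {3,4,5}:1  {4,5,6}:3
  |U|=4: {0,3,4,5}:1  {1,2,5,6}:4  {2,4,5,6}:6  {3,4,5,6}:4
  |U|=5: {0,3,4,5,6}:5  {1,2,4,5,6}:10  {2,3,4,5,6}:10
  start at 0(c): 20
  start at 1(y): 15
sum over floor = 35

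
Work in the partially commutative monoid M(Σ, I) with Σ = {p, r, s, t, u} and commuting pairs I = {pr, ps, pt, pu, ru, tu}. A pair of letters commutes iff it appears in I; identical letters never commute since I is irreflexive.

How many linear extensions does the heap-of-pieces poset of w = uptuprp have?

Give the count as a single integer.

210

0(u) covers ∅
1(p) covers ∅
2(t) covers ∅
3(u) covers 0:u
4(p) covers 1:p
5(r) covers 2:t
6(p) covers 4:p
floor of heap: 0:u, 1:p, 2:t
completions by unplaced set U, small U first (add the entries for U minus each lowest piece of U):
  |U|=1: {3}:1  {5}:1  {6}:1
  |U|=2: {0,3}:1  {2,5}:1  {3,5}:2  {3,6}:2  {4,6}:1  {5,6}:2
  |U|=3: {0,3,5}:3  {0,3,6}:3  {1,4,6}:1  {2,3,5}:3  {2,5,6}:3  {3,4,6}:3  {3,5,6}:6  {4,5,6}:3
  |U|=4: {0,2,3,5}:6  {0,3,4,6}:6  {0,3,5,6}:12  {1,3,4,6}:4  {1,4,5,6}:4  {2,3,5,6}:12  {2,4,5,6}:6  {3,4,5,6}:12
  |U|=5: {0,1,3,4,6}:10  {0,2,3,5,6}:30  {0,3,4,5,6}:30  {1,2,4,5,6}:10  {1,3,4,5,6}:20  {2,3,4,5,6}:30
  start at 0(u): 60
  start at 1(p): 90
  start at 2(t): 60
sum over floor = 210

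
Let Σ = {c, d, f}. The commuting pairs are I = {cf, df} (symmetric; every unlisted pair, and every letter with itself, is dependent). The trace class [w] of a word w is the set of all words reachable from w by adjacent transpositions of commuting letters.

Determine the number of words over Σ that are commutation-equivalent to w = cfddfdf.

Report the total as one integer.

#0=c has no predecessor
#1=f has no predecessor
#2=d depends on [0:c]
#3=d depends on [2:d]
#4=f depends on [1:f]
#5=d depends on [3:d]
#6=f depends on [4:f]
sources: [0:c, 1:f]
N(rest) = Σ N(rest − s) over sources s of rest; N(one piece) = 1:
  size 1 → [5]=1  [6]=1
  size 2 → [3,5]=1  [4,6]=1  [5,6]=2
  size 3 → [1,4,6]=1  [2,3,5]=1  [3,5,6]=3  [4,5,6]=3
  size 4 → [0,2,3,5]=1  [1,4,5,6]=4  [2,3,5,6]=4  [3,4,5,6]=6
  size 5 → [0,2,3,5,6]=5  [1,3,4,5,6]=10  [2,3,4,5,6]=10
  first=0(c) contributes 20
  first=1(f) contributes 15
|[w]| = 35

35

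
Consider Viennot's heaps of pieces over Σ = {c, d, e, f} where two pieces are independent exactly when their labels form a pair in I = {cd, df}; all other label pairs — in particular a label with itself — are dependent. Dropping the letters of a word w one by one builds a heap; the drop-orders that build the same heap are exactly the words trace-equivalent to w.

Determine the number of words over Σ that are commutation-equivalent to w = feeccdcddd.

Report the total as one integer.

35

piece 0:f — minimal
piece 1:e rests on {0:f}
piece 2:e rests on {1:e}
piece 3:c rests on {2:e}
piece 4:c rests on {3:c}
piece 5:d rests on {2:e}
piece 6:c rests on {4:c}
piece 7:d rests on {5:d}
piece 8:d rests on {7:d}
piece 9:d rests on {8:d}
minimal pieces: {0:f}
ways to finish when only these pieces remain (= sum over removing one remaining piece with nothing left below it):
  1 left: {6}→1  {9}→1
  2 left: {4,6}→1  {6,9}→2  {8,9}→1
  3 left: {3,4,6}→1  {4,6,9}→3  {6,8,9}→3  {7,8,9}→1
  4 left: {3,4,6,9}→4  {4,6,8,9}→6  {5,7,8,9}→1  {6,7,8,9}→4
  5 left: {3,4,6,8,9}→10  {4,6,7,8,9}→10  {5,6,7,8,9}→5
  6 left: {3,4,6,7,8,9}→20  {4,5,6,7,8,9}→15
  7 left: {3,4,5,6,7,8,9}→35
  8 left: {2,3,4,5,6,7,8,9}→35
  placing 0:f first → 35 extensions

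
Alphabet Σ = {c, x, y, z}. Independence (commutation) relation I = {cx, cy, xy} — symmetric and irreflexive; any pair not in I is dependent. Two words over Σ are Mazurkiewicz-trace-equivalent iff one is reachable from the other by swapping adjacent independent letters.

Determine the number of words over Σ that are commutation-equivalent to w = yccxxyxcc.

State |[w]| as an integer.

1260

drop 0:y onto floor
drop 1:c onto floor
drop 2:c onto {1:c}
drop 3:x onto floor
drop 4:x onto {3:x}
drop 5:y onto {0:y}
drop 6:x onto {4:x}
drop 7:c onto {2:c}
drop 8:c onto {7:c}
ground layer = {0:y, 1:c, 3:x}
drop-orders for the pieces not yet dropped (sum over which currently-grounded one goes next):
  1 to go: {5} 1  {6} 1  {8} 1
  2 to go: {0,5} 1  {4,6} 1  {5,6} 2  {5,8} 2  {6,8} 2  {7,8} 1
  3 to go: {0,5,6} 3  {0,5,8} 3  {2,7,8} 1  {3,4,6} 1  {4,5,6} 3  {4,6,8} 3  {5,6,8} 6  {5,7,8} 3  {6,7,8} 3
  4 to go: {0,4,5,6} 6  {0,5,6,8} 12  {0,5,7,8} 6  {1,2,7,8} 1  {2,5,7,8} 4  {2,6,7,8} 4  {3,4,5,6} 4  {3,4,6,8} 4  {4,5,6,8} 12  {4,6,7,8} 6  {5,6,7,8} 12
  5 to go: {0,2,5,7,8} 10  {0,3,4,5,6} 10  {0,4,5,6,8} 30  {0,5,6,7,8} 30  {1,2,5,7,8} 5  {1,2,6,7,8} 5  {2,4,6,7,8} 10  {2,5,6,7,8} 20  {3,4,5,6,8} 20  {3,4,6,7,8} 10  {4,5,6,7,8} 30
  6 to go: {0,1,2,5,7,8} 15  {0,2,5,6,7,8} 60  {0,3,4,5,6,8} 60  {0,4,5,6,7,8} 90  {1,2,4,6,7,8} 15  {1,2,5,6,7,8} 30  {2,3,4,6,7,8} 20  {2,4,5,6,7,8} 60  {3,4,5,6,7,8} 60
  7 to go: {0,1,2,5,6,7,8} 105  {0,2,4,5,6,7,8} 210  {0,3,4,5,6,7,8} 210  {1,2,3,4,6,7,8} 35  {1,2,4,5,6,7,8} 105  {2,3,4,5,6,7,8} 140
  if 0:y drops first: 280 orders
  if 1:c drops first: 560 orders
  if 3:x drops first: 420 orders
heap linearizations: 1260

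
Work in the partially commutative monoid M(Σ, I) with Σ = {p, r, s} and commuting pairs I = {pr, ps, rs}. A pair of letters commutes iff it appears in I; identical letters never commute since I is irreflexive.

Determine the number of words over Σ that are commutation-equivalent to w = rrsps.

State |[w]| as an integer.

30

drop 0:r onto floor
drop 1:r onto {0:r}
drop 2:s onto floor
drop 3:p onto floor
drop 4:s onto {2:s}
ground layer = {0:r, 2:s, 3:p}
drop-orders for the pieces not yet dropped (sum over which currently-grounded one goes next):
  1 to go: {1} 1  {3} 1  {4} 1
  2 to go: {0,1} 1  {1,3} 2  {1,4} 2  {2,4} 1  {3,4} 2
  3 to go: {0,1,3} 3  {0,1,4} 3  {1,2,4} 3  {1,3,4} 6  {2,3,4} 3
  if 0:r drops first: 12 orders
  if 2:s drops first: 12 orders
  if 3:p drops first: 6 orders
heap linearizations: 30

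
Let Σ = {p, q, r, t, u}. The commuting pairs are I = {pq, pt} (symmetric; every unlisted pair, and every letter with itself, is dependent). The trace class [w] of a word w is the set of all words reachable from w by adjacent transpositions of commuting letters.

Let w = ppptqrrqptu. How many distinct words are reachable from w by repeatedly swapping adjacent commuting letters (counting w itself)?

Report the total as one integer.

30

drop 0:p onto floor
drop 1:p onto {0:p}
drop 2:p onto {1:p}
drop 3:t onto floor
drop 4:q onto {3:t}
drop 5:r onto {2:p, 4:q}
drop 6:r onto {5:r}
drop 7:q onto {6:r}
drop 8:p onto {6:r}
drop 9:t onto {7:q}
drop 10:u onto {8:p, 9:t}
ground layer = {0:p, 3:t}
drop-orders for the pieces not yet dropped (sum over which currently-grounded one goes next):
  1 to go: {10} 1
  2 to go: {8,10} 1  {9,10} 1
  3 to go: {7,9,10} 1  {8,9,10} 2
  4 to go: {7,8,9,10} 3
  5 to go: {6,7,8,9,10} 3
  6 to go: {5,6,7,8,9,10} 3
  7 to go: {2,5,6,7,8,9,10} 3  {4,5,6,7,8,9,10} 3
  8 to go: {1,2,5,6,7,8,9,10} 3  {2,4,5,6,7,8,9,10} 6  {3,4,5,6,7,8,9,10} 3
  9 to go: {0,1,2,5,6,7,8,9,10} 3  {1,2,4,5,6,7,8,9,10} 9  {2,3,4,5,6,7,8,9,10} 9
  if 0:p drops first: 18 orders
  if 3:t drops first: 12 orders
heap linearizations: 30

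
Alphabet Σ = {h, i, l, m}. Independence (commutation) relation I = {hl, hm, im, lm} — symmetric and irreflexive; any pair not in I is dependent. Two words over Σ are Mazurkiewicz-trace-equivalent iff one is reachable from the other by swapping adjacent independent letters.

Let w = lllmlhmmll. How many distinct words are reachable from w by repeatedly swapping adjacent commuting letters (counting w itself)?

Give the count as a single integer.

840

drop 0:l onto floor
drop 1:l onto {0:l}
drop 2:l onto {1:l}
drop 3:m onto floor
drop 4:l onto {2:l}
drop 5:h onto floor
drop 6:m onto {3:m}
drop 7:m onto {6:m}
drop 8:l onto {4:l}
drop 9:l onto {8:l}
ground layer = {0:l, 3:m, 5:h}
drop-orders for the pieces not yet dropped (sum over which currently-grounded one goes next):
  1 to go: {5} 1  {7} 1  {9} 1
  2 to go: {5,7} 2  {5,9} 2  {6,7} 1  {7,9} 2  {8,9} 1
  3 to go: {3,6,7} 1  {4,8,9} 1  {5,6,7} 3  {5,7,9} 6  {5,8,9} 3  {6,7,9} 3  {7,8,9} 3
  4 to go: {2,4,8,9} 1  {3,5,6,7} 4  {3,6,7,9} 4  {4,5,8,9} 4  {4,7,8,9} 4  {5,6,7,9} 12  {5,7,8,9} 12  {6,7,8,9} 6
  5 to go: {1,2,4,8,9} 1  {2,4,5,8,9} 5  {2,4,7,8,9} 5  {3,5,6,7,9} 20  {3,6,7,8,9} 10  {4,5,7,8,9} 20  {4,6,7,8,9} 10  {5,6,7,8,9} 30
  6 to go: {0,1,2,4,8,9} 1  {1,2,4,5,8,9} 6  {1,2,4,7,8,9} 6  {2,4,5,7,8,9} 30  {2,4,6,7,8,9} 15  {3,4,6,7,8,9} 20  {3,5,6,7,8,9} 60  {4,5,6,7,8,9} 60
  7 to go: {0,1,2,4,5,8,9} 7  {0,1,2,4,7,8,9} 7  {1,2,4,5,7,8,9} 42  {1,2,4,6,7,8,9} 21  {2,3,4,6,7,8,9} 35  {2,4,5,6,7,8,9} 105  {3,4,5,6,7,8,9} 140
  8 to go: {0,1,2,4,5,7,8,9} 56  {0,1,2,4,6,7,8,9} 28  {1,2,3,4,6,7,8,9} 56  {1,2,4,5,6,7,8,9} 168  {2,3,4,5,6,7,8,9} 280
  if 0:l drops first: 504 orders
  if 3:m drops first: 252 orders
  if 5:h drops first: 84 orders
heap linearizations: 840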